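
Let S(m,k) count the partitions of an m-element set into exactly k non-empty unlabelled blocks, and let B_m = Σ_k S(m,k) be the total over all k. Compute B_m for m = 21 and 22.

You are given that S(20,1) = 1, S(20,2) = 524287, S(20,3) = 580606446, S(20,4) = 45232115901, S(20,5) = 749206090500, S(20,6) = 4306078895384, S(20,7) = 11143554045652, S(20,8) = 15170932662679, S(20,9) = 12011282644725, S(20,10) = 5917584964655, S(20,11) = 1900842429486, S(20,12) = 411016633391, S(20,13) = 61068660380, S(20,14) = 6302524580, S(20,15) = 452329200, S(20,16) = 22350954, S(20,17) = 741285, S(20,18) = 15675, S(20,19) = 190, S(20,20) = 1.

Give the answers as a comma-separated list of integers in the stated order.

i=21: T(21,1)=0+1·1=1 | T(21,2)=1+2·524287=1048575 | T(21,3)=524287+3·580606446=1742343625 | T(21,4)=580606446+4·45232115901=181509070050 | T(21,5)=45232115901+5·749206090500=3791262568401 | T(21,6)=749206090500+6·4306078895384=26585679462804 | T(21,7)=4306078895384+7·11143554045652=82310957214948 | T(21,8)=11143554045652+8·15170932662679=132511015347084 | T(21,9)=15170932662679+9·12011282644725=123272476465204 | T(21,10)=12011282644725+10·5917584964655=71187132291275 | T(21,11)=5917584964655+11·1900842429486=26826851689001 | T(21,12)=1900842429486+12·411016633391=6833042030178 | T(21,13)=411016633391+13·61068660380=1204909218331 | T(21,14)=61068660380+14·6302524580=149304004500 | T(21,15)=6302524580+15·452329200=13087462580 | T(21,16)=452329200+16·22350954=809944464 | T(21,17)=22350954+17·741285=34952799 | T(21,18)=741285+18·15675=1023435 | T(21,19)=15675+19·190=19285 | T(21,20)=190+20·1=210 | T(21,21)=1+21·0=1
i=22: T(22,1)=0+1·1=1 | T(22,2)=1+2·1048575=2097151 | T(22,3)=1048575+3·1742343625=5228079450 | T(22,4)=1742343625+4·181509070050=727778623825 | T(22,5)=181509070050+5·3791262568401=19137821912055 | T(22,6)=3791262568401+6·26585679462804=163305339345225 | T(22,7)=26585679462804+7·82310957214948=602762379967440 | T(22,8)=82310957214948+8·132511015347084=1142399079991620 | T(22,9)=132511015347084+9·123272476465204=1241963303533920 | T(22,10)=123272476465204+10·71187132291275=835143799377954 | T(22,11)=71187132291275+11·26826851689001=366282500870286 | T(22,12)=26826851689001+12·6833042030178=108823356051137 | T(22,13)=6833042030178+13·1204909218331=22496861868481 | T(22,14)=1204909218331+14·149304004500=3295165281331 | T(22,15)=149304004500+15·13087462580=345615943200 | T(22,16)=13087462580+16·809944464=26046574004 | T(22,17)=809944464+17·34952799=1404142047 | T(22,18)=34952799+18·1023435=53374629 | T(22,19)=1023435+19·19285=1389850 | T(22,20)=19285+20·210=23485 | T(22,21)=210+21·1=231 | T(22,22)=1+22·0=1
B_21 = ΣS(21,k) = 1+1048575+1742343625+181509070050+3791262568401+26585679462804+82310957214948+132511015347084+123272476465204+71187132291275+26826851689001+6833042030178+1204909218331+149304004500+13087462580+809944464+34952799+1023435+19285+210+1 = 474869816156751
B_22 = ΣS(22,k) = 1+2097151+5228079450+727778623825+19137821912055+163305339345225+602762379967440+1142399079991620+1241963303533920+835143799377954+366282500870286+108823356051137+22496861868481+3295165281331+345615943200+26046574004+1404142047+53374629+1389850+23485+231+1 = 4506715738447323

474869816156751, 4506715738447323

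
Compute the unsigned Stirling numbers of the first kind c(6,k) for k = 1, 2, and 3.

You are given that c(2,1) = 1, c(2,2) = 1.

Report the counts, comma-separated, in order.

[3] T[3,1]:2*1+0=2 · T[3,2]:2*1+1=3 · T[3,3]:2*0+1=1
[4] T[4,1]:3*2+0=6 · T[4,2]:3*3+2=11 · T[4,3]:3*1+3=6
[5] T[5,1]:4*6+0=24 · T[5,2]:4*11+6=50 · T[5,3]:4*6+11=35
[6] T[6,1]:5*24+0=120 · T[6,2]:5*50+24=274 · T[6,3]:5*35+50=225
Read c(6,1) = 120, c(6,2) = 274, c(6,3) = 225.

120, 274, 225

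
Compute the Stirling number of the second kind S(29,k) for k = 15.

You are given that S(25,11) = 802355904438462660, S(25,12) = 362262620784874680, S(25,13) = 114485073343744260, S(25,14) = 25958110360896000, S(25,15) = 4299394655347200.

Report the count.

@26  (26,12):362262620784874680·12+802355904438462660→5149507353856958820, (26,13):114485073343744260·13+362262620784874680→1850568574253550060, (26,14):25958110360896000·14+114485073343744260→477898618396288260, (26,15):4299394655347200·15+25958110360896000→90449030191104000
@27  (27,13):1850568574253550060·13+5149507353856958820→29206898819153109600, (27,14):477898618396288260·14+1850568574253550060→8541149231801585700, (27,15):90449030191104000·15+477898618396288260→1834634071262848260
@28  (28,14):8541149231801585700·14+29206898819153109600→148782988064375309400, (28,15):1834634071262848260·15+8541149231801585700→36060660300744309600
@29  (29,15):36060660300744309600·15+148782988064375309400→689692892575539953400
Read S(29,15) = 689692892575539953400.

689692892575539953400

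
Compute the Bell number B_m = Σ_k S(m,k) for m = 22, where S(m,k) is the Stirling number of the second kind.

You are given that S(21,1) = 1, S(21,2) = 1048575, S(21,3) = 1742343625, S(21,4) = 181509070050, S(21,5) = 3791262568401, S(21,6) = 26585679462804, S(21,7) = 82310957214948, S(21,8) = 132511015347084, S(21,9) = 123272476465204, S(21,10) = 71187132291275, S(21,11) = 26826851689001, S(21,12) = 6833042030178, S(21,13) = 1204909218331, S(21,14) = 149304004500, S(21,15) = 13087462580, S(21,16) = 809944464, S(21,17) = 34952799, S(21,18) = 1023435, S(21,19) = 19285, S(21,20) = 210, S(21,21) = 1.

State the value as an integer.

4506715738447323

i=22: T(22,1)=0+1·1=1 | T(22,2)=1+2·1048575=2097151 | T(22,3)=1048575+3·1742343625=5228079450 | T(22,4)=1742343625+4·181509070050=727778623825 | T(22,5)=181509070050+5·3791262568401=19137821912055 | T(22,6)=3791262568401+6·26585679462804=163305339345225 | T(22,7)=26585679462804+7·82310957214948=602762379967440 | T(22,8)=82310957214948+8·132511015347084=1142399079991620 | T(22,9)=132511015347084+9·123272476465204=1241963303533920 | T(22,10)=123272476465204+10·71187132291275=835143799377954 | T(22,11)=71187132291275+11·26826851689001=366282500870286 | T(22,12)=26826851689001+12·6833042030178=108823356051137 | T(22,13)=6833042030178+13·1204909218331=22496861868481 | T(22,14)=1204909218331+14·149304004500=3295165281331 | T(22,15)=149304004500+15·13087462580=345615943200 | T(22,16)=13087462580+16·809944464=26046574004 | T(22,17)=809944464+17·34952799=1404142047 | T(22,18)=34952799+18·1023435=53374629 | T(22,19)=1023435+19·19285=1389850 | T(22,20)=19285+20·210=23485 | T(22,21)=210+21·1=231 | T(22,22)=1+22·0=1
B_22 = ΣS(22,k) = 1+2097151+5228079450+727778623825+19137821912055+163305339345225+602762379967440+1142399079991620+1241963303533920+835143799377954+366282500870286+108823356051137+22496861868481+3295165281331+345615943200+26046574004+1404142047+53374629+1389850+23485+231+1 = 4506715738447323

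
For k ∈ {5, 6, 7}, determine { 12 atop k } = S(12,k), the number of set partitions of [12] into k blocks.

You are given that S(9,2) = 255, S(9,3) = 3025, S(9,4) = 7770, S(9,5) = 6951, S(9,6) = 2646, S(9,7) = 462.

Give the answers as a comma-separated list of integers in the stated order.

1379400, 1323652, 627396

@10  (10,3):3025·3+255→9330, (10,4):7770·4+3025→34105, (10,5):6951·5+7770→42525, (10,6):2646·6+6951→22827, (10,7):462·7+2646→5880
@11  (11,4):34105·4+9330→145750, (11,5):42525·5+34105→246730, (11,6):22827·6+42525→179487, (11,7):5880·7+22827→63987
@12  (12,5):246730·5+145750→1379400, (12,6):179487·6+246730→1323652, (12,7):63987·7+179487→627396
Read S(12,5) = 1379400, S(12,6) = 1323652, S(12,7) = 627396.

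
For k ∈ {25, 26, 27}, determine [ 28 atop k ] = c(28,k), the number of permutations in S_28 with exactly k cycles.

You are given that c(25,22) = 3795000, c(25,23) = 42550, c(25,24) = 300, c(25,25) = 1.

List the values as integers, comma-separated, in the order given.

7739550, 67977, 378

r26: T_26,23=25×42550+3795000=4858750; T_26,24=25×300+42550=50050; T_26,25=25×1+300=325; T_26,26=25×0+1=1
r27: T_27,24=26×50050+4858750=6160050; T_27,25=26×325+50050=58500; T_27,26=26×1+325=351; T_27,27=26×0+1=1
r28: T_28,25=27×58500+6160050=7739550; T_28,26=27×351+58500=67977; T_28,27=27×1+351=378
Read c(28,25) = 7739550, c(28,26) = 67977, c(28,27) = 378.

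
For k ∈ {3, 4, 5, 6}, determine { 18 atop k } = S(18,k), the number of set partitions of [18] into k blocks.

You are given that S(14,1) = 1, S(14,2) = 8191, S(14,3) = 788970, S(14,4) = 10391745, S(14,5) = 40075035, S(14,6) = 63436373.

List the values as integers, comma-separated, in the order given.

64439010, 2798806985, 28958095545, 110687251039

r15: T_15,1=1×1+0=1; T_15,2=2×8191+1=16383; T_15,3=3×788970+8191=2375101; T_15,4=4×10391745+788970=42355950; T_15,5=5×40075035+10391745=210766920; T_15,6=6×63436373+40075035=420693273
r16: T_16,1=1×1+0=1; T_16,2=2×16383+1=32767; T_16,3=3×2375101+16383=7141686; T_16,4=4×42355950+2375101=171798901; T_16,5=5×210766920+42355950=1096190550; T_16,6=6×420693273+210766920=2734926558
r17: T_17,2=2×32767+1=65535; T_17,3=3×7141686+32767=21457825; T_17,4=4×171798901+7141686=694337290; T_17,5=5×1096190550+171798901=5652751651; T_17,6=6×2734926558+1096190550=17505749898
r18: T_18,3=3×21457825+65535=64439010; T_18,4=4×694337290+21457825=2798806985; T_18,5=5×5652751651+694337290=28958095545; T_18,6=6×17505749898+5652751651=110687251039
Read S(18,3) = 64439010, S(18,4) = 2798806985, S(18,5) = 28958095545, S(18,6) = 110687251039.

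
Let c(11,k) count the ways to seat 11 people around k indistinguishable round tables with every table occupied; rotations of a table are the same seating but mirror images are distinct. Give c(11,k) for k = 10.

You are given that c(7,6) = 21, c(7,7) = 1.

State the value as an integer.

@8  (8,7):1·7+21→28, (8,8):0·7+1→1
@9  (9,8):1·8+28→36, (9,9):0·8+1→1
@10  (10,9):1·9+36→45, (10,10):0·9+1→1
@11  (11,10):1·10+45→55
Read c(11,10) = 55.

55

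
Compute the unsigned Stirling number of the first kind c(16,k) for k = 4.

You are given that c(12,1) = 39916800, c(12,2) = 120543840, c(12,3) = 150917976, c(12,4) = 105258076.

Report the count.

@13  (13,1):39916800·12+0→479001600, (13,2):120543840·12+39916800→1486442880, (13,3):150917976·12+120543840→1931559552, (13,4):105258076·12+150917976→1414014888
@14  (14,2):1486442880·13+479001600→19802759040, (14,3):1931559552·13+1486442880→26596717056, (14,4):1414014888·13+1931559552→20313753096
@15  (15,3):26596717056·14+19802759040→392156797824, (15,4):20313753096·14+26596717056→310989260400
@16  (16,4):310989260400·15+392156797824→5056995703824
Read c(16,4) = 5056995703824.

5056995703824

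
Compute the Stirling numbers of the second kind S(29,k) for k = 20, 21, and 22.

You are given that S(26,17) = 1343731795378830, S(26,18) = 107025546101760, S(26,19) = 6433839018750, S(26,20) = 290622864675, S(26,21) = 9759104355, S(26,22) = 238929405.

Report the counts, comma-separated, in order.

17110181160972900, 949910385013590, 40823077538100

[27] T[27,18]:18*107025546101760+1343731795378830=3270191625210510 · T[27,19]:19*6433839018750+107025546101760=229268487458010 · T[27,20]:20*290622864675+6433839018750=12246296312250 · T[27,21]:21*9759104355+290622864675=495564056130 · T[27,22]:22*238929405+9759104355=15015551265
[28] T[28,19]:19*229268487458010+3270191625210510=7626292886912700 · T[28,20]:20*12246296312250+229268487458010=474194413703010 · T[28,21]:21*495564056130+12246296312250=22653141490980 · T[28,22]:22*15015551265+495564056130=825906183960
[29] T[29,20]:20*474194413703010+7626292886912700=17110181160972900 · T[29,21]:21*22653141490980+474194413703010=949910385013590 · T[29,22]:22*825906183960+22653141490980=40823077538100
Read S(29,20) = 17110181160972900, S(29,21) = 949910385013590, S(29,22) = 40823077538100.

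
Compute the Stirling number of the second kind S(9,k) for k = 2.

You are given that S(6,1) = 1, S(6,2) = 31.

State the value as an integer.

r7: T_7,1=1×1+0=1; T_7,2=2×31+1=63
r8: T_8,1=1×1+0=1; T_8,2=2×63+1=127
r9: T_9,2=2×127+1=255
Read S(9,2) = 255.

255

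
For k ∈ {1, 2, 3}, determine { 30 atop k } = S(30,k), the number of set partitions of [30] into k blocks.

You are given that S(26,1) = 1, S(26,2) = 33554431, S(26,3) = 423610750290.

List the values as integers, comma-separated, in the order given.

row 27: T[27][1]=1·1+0=1  T[27][2]=2·33554431+1=67108863  T[27][3]=3·423610750290+33554431=1270865805301
row 28: T[28][1]=1·1+0=1  T[28][2]=2·67108863+1=134217727  T[28][3]=3·1270865805301+67108863=3812664524766
row 29: T[29][1]=1·1+0=1  T[29][2]=2·134217727+1=268435455  T[29][3]=3·3812664524766+134217727=11438127792025
row 30: T[30][1]=1·1+0=1  T[30][2]=2·268435455+1=536870911  T[30][3]=3·11438127792025+268435455=34314651811530
Read S(30,1) = 1, S(30,2) = 536870911, S(30,3) = 34314651811530.

1, 536870911, 34314651811530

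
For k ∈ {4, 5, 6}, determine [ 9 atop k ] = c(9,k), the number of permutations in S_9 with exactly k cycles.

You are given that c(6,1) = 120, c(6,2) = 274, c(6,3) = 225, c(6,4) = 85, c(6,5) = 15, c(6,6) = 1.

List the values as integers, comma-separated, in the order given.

r7: T_7,2=6×274+120=1764; T_7,3=6×225+274=1624; T_7,4=6×85+225=735; T_7,5=6×15+85=175; T_7,6=6×1+15=21
r8: T_8,3=7×1624+1764=13132; T_8,4=7×735+1624=6769; T_8,5=7×175+735=1960; T_8,6=7×21+175=322
r9: T_9,4=8×6769+13132=67284; T_9,5=8×1960+6769=22449; T_9,6=8×322+1960=4536
Read c(9,4) = 67284, c(9,5) = 22449, c(9,6) = 4536.

67284, 22449, 4536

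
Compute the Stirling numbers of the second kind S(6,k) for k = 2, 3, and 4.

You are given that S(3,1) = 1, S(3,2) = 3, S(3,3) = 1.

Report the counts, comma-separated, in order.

[4] T[4,1]:1*1+0=1 · T[4,2]:2*3+1=7 · T[4,3]:3*1+3=6 · T[4,4]:4*0+1=1
[5] T[5,1]:1*1+0=1 · T[5,2]:2*7+1=15 · T[5,3]:3*6+7=25 · T[5,4]:4*1+6=10
[6] T[6,2]:2*15+1=31 · T[6,3]:3*25+15=90 · T[6,4]:4*10+25=65
Read S(6,2) = 31, S(6,3) = 90, S(6,4) = 65.

31, 90, 65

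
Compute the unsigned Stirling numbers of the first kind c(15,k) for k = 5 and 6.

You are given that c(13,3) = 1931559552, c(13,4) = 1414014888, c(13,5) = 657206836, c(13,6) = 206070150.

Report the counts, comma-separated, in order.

r14: T_14,4=13×1414014888+1931559552=20313753096; T_14,5=13×657206836+1414014888=9957703756; T_14,6=13×206070150+657206836=3336118786
r15: T_15,5=14×9957703756+20313753096=159721605680; T_15,6=14×3336118786+9957703756=56663366760
Read c(15,5) = 159721605680, c(15,6) = 56663366760.

159721605680, 56663366760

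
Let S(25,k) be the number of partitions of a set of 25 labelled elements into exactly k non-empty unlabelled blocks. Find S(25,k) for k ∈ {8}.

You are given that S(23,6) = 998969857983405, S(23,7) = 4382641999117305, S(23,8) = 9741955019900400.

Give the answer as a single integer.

690223721118368580

row 24: T[24][7]=7·4382641999117305+998969857983405=31677463851804540  T[24][8]=8·9741955019900400+4382641999117305=82318282158320505
row 25: T[25][8]=8·82318282158320505+31677463851804540=690223721118368580
Read S(25,8) = 690223721118368580.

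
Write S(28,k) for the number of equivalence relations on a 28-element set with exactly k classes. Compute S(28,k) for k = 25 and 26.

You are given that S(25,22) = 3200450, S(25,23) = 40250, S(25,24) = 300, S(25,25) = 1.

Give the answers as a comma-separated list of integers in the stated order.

6654375, 64701

r26: T_26,23=23×40250+3200450=4126200; T_26,24=24×300+40250=47450; T_26,25=25×1+300=325; T_26,26=26×0+1=1
r27: T_27,24=24×47450+4126200=5265000; T_27,25=25×325+47450=55575; T_27,26=26×1+325=351
r28: T_28,25=25×55575+5265000=6654375; T_28,26=26×351+55575=64701
Read S(28,25) = 6654375, S(28,26) = 64701.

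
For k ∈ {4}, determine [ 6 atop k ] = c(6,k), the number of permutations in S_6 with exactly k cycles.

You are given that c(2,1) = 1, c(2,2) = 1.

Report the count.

[3] T[3,1]:2*1+0=2 · T[3,2]:2*1+1=3 · T[3,3]:2*0+1=1
[4] T[4,2]:3*3+2=11 · T[4,3]:3*1+3=6 · T[4,4]:3*0+1=1
[5] T[5,3]:4*6+11=35 · T[5,4]:4*1+6=10
[6] T[6,4]:5*10+35=85
Read c(6,4) = 85.

85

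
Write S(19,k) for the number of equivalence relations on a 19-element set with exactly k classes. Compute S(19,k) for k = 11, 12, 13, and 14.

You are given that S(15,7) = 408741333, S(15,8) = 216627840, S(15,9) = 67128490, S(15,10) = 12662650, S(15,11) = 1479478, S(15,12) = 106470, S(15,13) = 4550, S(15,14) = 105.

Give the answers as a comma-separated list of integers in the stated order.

129413217791, 23466951300, 2892439160, 243577530

r16: T_16,8=8×216627840+408741333=2141764053; T_16,9=9×67128490+216627840=820784250; T_16,10=10×12662650+67128490=193754990; T_16,11=11×1479478+12662650=28936908; T_16,12=12×106470+1479478=2757118; T_16,13=13×4550+106470=165620; T_16,14=14×105+4550=6020
r17: T_17,9=9×820784250+2141764053=9528822303; T_17,10=10×193754990+820784250=2758334150; T_17,11=11×28936908+193754990=512060978; T_17,12=12×2757118+28936908=62022324; T_17,13=13×165620+2757118=4910178; T_17,14=14×6020+165620=249900
r18: T_18,10=10×2758334150+9528822303=37112163803; T_18,11=11×512060978+2758334150=8391004908; T_18,12=12×62022324+512060978=1256328866; T_18,13=13×4910178+62022324=125854638; T_18,14=14×249900+4910178=8408778
r19: T_19,11=11×8391004908+37112163803=129413217791; T_19,12=12×1256328866+8391004908=23466951300; T_19,13=13×125854638+1256328866=2892439160; T_19,14=14×8408778+125854638=243577530
Read S(19,11) = 129413217791, S(19,12) = 23466951300, S(19,13) = 2892439160, S(19,14) = 243577530.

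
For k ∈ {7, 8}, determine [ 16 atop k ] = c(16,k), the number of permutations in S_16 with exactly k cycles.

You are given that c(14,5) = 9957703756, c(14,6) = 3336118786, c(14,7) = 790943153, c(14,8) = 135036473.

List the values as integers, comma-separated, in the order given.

i=15: T(15,6)=9957703756+14·3336118786=56663366760 | T(15,7)=3336118786+14·790943153=14409322928 | T(15,8)=790943153+14·135036473=2681453775
i=16: T(16,7)=56663366760+15·14409322928=272803210680 | T(16,8)=14409322928+15·2681453775=54631129553
Read c(16,7) = 272803210680, c(16,8) = 54631129553.

272803210680, 54631129553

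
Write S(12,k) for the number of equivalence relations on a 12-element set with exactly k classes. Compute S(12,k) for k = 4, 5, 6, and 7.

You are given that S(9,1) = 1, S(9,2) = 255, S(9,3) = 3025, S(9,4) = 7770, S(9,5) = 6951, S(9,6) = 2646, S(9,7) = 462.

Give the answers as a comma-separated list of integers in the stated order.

@10  (10,2):255·2+1→511, (10,3):3025·3+255→9330, (10,4):7770·4+3025→34105, (10,5):6951·5+7770→42525, (10,6):2646·6+6951→22827, (10,7):462·7+2646→5880
@11  (11,3):9330·3+511→28501, (11,4):34105·4+9330→145750, (11,5):42525·5+34105→246730, (11,6):22827·6+42525→179487, (11,7):5880·7+22827→63987
@12  (12,4):145750·4+28501→611501, (12,5):246730·5+145750→1379400, (12,6):179487·6+246730→1323652, (12,7):63987·7+179487→627396
Read S(12,4) = 611501, S(12,5) = 1379400, S(12,6) = 1323652, S(12,7) = 627396.

611501, 1379400, 1323652, 627396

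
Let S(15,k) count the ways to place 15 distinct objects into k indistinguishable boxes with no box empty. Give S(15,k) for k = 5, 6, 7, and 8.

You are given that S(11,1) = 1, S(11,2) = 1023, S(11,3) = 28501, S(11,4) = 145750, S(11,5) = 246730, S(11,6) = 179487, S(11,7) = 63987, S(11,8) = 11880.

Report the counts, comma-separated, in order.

i=12: T(12,2)=1+2·1023=2047 | T(12,3)=1023+3·28501=86526 | T(12,4)=28501+4·145750=611501 | T(12,5)=145750+5·246730=1379400 | T(12,6)=246730+6·179487=1323652 | T(12,7)=179487+7·63987=627396 | T(12,8)=63987+8·11880=159027
i=13: T(13,3)=2047+3·86526=261625 | T(13,4)=86526+4·611501=2532530 | T(13,5)=611501+5·1379400=7508501 | T(13,6)=1379400+6·1323652=9321312 | T(13,7)=1323652+7·627396=5715424 | T(13,8)=627396+8·159027=1899612
i=14: T(14,4)=261625+4·2532530=10391745 | T(14,5)=2532530+5·7508501=40075035 | T(14,6)=7508501+6·9321312=63436373 | T(14,7)=9321312+7·5715424=49329280 | T(14,8)=5715424+8·1899612=20912320
i=15: T(15,5)=10391745+5·40075035=210766920 | T(15,6)=40075035+6·63436373=420693273 | T(15,7)=63436373+7·49329280=408741333 | T(15,8)=49329280+8·20912320=216627840
Read S(15,5) = 210766920, S(15,6) = 420693273, S(15,7) = 408741333, S(15,8) = 216627840.

210766920, 420693273, 408741333, 216627840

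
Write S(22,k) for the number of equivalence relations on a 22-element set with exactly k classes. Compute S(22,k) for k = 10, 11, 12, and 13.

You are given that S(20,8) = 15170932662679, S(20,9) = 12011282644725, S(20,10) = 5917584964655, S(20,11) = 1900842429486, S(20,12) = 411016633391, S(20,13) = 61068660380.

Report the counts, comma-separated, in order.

i=21: T(21,9)=15170932662679+9·12011282644725=123272476465204 | T(21,10)=12011282644725+10·5917584964655=71187132291275 | T(21,11)=5917584964655+11·1900842429486=26826851689001 | T(21,12)=1900842429486+12·411016633391=6833042030178 | T(21,13)=411016633391+13·61068660380=1204909218331
i=22: T(22,10)=123272476465204+10·71187132291275=835143799377954 | T(22,11)=71187132291275+11·26826851689001=366282500870286 | T(22,12)=26826851689001+12·6833042030178=108823356051137 | T(22,13)=6833042030178+13·1204909218331=22496861868481
Read S(22,10) = 835143799377954, S(22,11) = 366282500870286, S(22,12) = 108823356051137, S(22,13) = 22496861868481.

835143799377954, 366282500870286, 108823356051137, 22496861868481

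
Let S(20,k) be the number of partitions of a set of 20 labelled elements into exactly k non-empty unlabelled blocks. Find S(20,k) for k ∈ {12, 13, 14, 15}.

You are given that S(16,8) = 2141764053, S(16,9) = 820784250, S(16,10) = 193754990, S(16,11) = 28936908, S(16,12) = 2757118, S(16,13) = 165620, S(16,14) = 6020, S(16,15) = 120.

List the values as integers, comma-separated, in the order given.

411016633391, 61068660380, 6302524580, 452329200

row 17: T[17][9]=9·820784250+2141764053=9528822303  T[17][10]=10·193754990+820784250=2758334150  T[17][11]=11·28936908+193754990=512060978  T[17][12]=12·2757118+28936908=62022324  T[17][13]=13·165620+2757118=4910178  T[17][14]=14·6020+165620=249900  T[17][15]=15·120+6020=7820
row 18: T[18][10]=10·2758334150+9528822303=37112163803  T[18][11]=11·512060978+2758334150=8391004908  T[18][12]=12·62022324+512060978=1256328866  T[18][13]=13·4910178+62022324=125854638  T[18][14]=14·249900+4910178=8408778  T[18][15]=15·7820+249900=367200
row 19: T[19][11]=11·8391004908+37112163803=129413217791  T[19][12]=12·1256328866+8391004908=23466951300  T[19][13]=13·125854638+1256328866=2892439160  T[19][14]=14·8408778+125854638=243577530  T[19][15]=15·367200+8408778=13916778
row 20: T[20][12]=12·23466951300+129413217791=411016633391  T[20][13]=13·2892439160+23466951300=61068660380  T[20][14]=14·243577530+2892439160=6302524580  T[20][15]=15·13916778+243577530=452329200
Read S(20,12) = 411016633391, S(20,13) = 61068660380, S(20,14) = 6302524580, S(20,15) = 452329200.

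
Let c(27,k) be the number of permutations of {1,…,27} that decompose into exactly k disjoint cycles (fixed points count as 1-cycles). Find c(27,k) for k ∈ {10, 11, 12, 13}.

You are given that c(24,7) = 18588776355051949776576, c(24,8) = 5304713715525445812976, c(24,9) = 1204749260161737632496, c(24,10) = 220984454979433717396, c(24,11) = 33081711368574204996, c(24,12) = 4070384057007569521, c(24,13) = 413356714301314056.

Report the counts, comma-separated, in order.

6121499916241722700424880, 1025860474208872152587880, 143271701777645411127300, 16778377273555183648050

row 25: T[25][8]=24·5304713715525445812976+18588776355051949776576=145901905527662649288000  T[25][9]=24·1204749260161737632496+5304713715525445812976=34218695959407148992880  T[25][10]=24·220984454979433717396+1204749260161737632496=6508376179668146850000  T[25][11]=24·33081711368574204996+220984454979433717396=1014945527825214637300  T[25][12]=24·4070384057007569521+33081711368574204996=130770928736755873500  T[25][13]=24·413356714301314056+4070384057007569521=13990945200239106865
row 26: T[26][9]=25·34218695959407148992880+145901905527662649288000=1001369304512841374110000  T[26][10]=25·6508376179668146850000+34218695959407148992880=196928100451110820242880  T[26][11]=25·1014945527825214637300+6508376179668146850000=31882014375298512782500  T[26][12]=25·130770928736755873500+1014945527825214637300=4284218746244111474800  T[26][13]=25·13990945200239106865+130770928736755873500=480544558742733545125
row 27: T[27][10]=26·196928100451110820242880+1001369304512841374110000=6121499916241722700424880  T[27][11]=26·31882014375298512782500+196928100451110820242880=1025860474208872152587880  T[27][12]=26·4284218746244111474800+31882014375298512782500=143271701777645411127300  T[27][13]=26·480544558742733545125+4284218746244111474800=16778377273555183648050
Read c(27,10) = 6121499916241722700424880, c(27,11) = 1025860474208872152587880, c(27,12) = 143271701777645411127300, c(27,13) = 16778377273555183648050.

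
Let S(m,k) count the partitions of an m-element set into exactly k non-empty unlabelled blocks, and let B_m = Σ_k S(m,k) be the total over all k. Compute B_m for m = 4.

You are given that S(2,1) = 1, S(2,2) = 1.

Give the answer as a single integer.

@3  (3,1):1·1+0→1, (3,2):1·2+1→3, (3,3):0·3+1→1
@4  (4,1):1·1+0→1, (4,2):3·2+1→7, (4,3):1·3+3→6, (4,4):0·4+1→1
B_4 = ΣS(4,k) = 1+7+6+1 = 15

15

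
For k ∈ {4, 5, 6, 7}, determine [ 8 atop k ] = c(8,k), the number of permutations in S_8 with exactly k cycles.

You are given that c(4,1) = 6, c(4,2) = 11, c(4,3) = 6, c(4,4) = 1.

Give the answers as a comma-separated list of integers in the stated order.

6769, 1960, 322, 28

[5] T[5,1]:4*6+0=24 · T[5,2]:4*11+6=50 · T[5,3]:4*6+11=35 · T[5,4]:4*1+6=10 · T[5,5]:4*0+1=1
[6] T[6,2]:5*50+24=274 · T[6,3]:5*35+50=225 · T[6,4]:5*10+35=85 · T[6,5]:5*1+10=15 · T[6,6]:5*0+1=1
[7] T[7,3]:6*225+274=1624 · T[7,4]:6*85+225=735 · T[7,5]:6*15+85=175 · T[7,6]:6*1+15=21 · T[7,7]:6*0+1=1
[8] T[8,4]:7*735+1624=6769 · T[8,5]:7*175+735=1960 · T[8,6]:7*21+175=322 · T[8,7]:7*1+21=28
Read c(8,4) = 6769, c(8,5) = 1960, c(8,6) = 322, c(8,7) = 28.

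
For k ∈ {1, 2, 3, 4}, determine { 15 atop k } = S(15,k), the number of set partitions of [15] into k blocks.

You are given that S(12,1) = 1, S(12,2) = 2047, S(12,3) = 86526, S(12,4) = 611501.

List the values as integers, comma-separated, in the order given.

r13: T_13,1=1×1+0=1; T_13,2=2×2047+1=4095; T_13,3=3×86526+2047=261625; T_13,4=4×611501+86526=2532530
r14: T_14,1=1×1+0=1; T_14,2=2×4095+1=8191; T_14,3=3×261625+4095=788970; T_14,4=4×2532530+261625=10391745
r15: T_15,1=1×1+0=1; T_15,2=2×8191+1=16383; T_15,3=3×788970+8191=2375101; T_15,4=4×10391745+788970=42355950
Read S(15,1) = 1, S(15,2) = 16383, S(15,3) = 2375101, S(15,4) = 42355950.

1, 16383, 2375101, 42355950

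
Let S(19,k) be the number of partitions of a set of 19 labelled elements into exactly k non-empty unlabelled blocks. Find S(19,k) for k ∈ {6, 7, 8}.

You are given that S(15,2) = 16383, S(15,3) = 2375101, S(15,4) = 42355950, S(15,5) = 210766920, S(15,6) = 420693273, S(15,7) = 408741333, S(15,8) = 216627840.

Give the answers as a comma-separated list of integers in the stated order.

693081601779, 1492924634839, 1709751003480

@16  (16,3):2375101·3+16383→7141686, (16,4):42355950·4+2375101→171798901, (16,5):210766920·5+42355950→1096190550, (16,6):420693273·6+210766920→2734926558, (16,7):408741333·7+420693273→3281882604, (16,8):216627840·8+408741333→2141764053
@17  (17,4):171798901·4+7141686→694337290, (17,5):1096190550·5+171798901→5652751651, (17,6):2734926558·6+1096190550→17505749898, (17,7):3281882604·7+2734926558→25708104786, (17,8):2141764053·8+3281882604→20415995028
@18  (18,5):5652751651·5+694337290→28958095545, (18,6):17505749898·6+5652751651→110687251039, (18,7):25708104786·7+17505749898→197462483400, (18,8):20415995028·8+25708104786→189036065010
@19  (19,6):110687251039·6+28958095545→693081601779, (19,7):197462483400·7+110687251039→1492924634839, (19,8):189036065010·8+197462483400→1709751003480
Read S(19,6) = 693081601779, S(19,7) = 1492924634839, S(19,8) = 1709751003480.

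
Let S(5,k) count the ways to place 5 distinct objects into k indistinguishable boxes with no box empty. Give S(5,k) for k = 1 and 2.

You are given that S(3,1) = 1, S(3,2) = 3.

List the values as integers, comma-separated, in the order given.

1, 15

r4: T_4,1=1×1+0=1; T_4,2=2×3+1=7
r5: T_5,1=1×1+0=1; T_5,2=2×7+1=15
Read S(5,1) = 1, S(5,2) = 15.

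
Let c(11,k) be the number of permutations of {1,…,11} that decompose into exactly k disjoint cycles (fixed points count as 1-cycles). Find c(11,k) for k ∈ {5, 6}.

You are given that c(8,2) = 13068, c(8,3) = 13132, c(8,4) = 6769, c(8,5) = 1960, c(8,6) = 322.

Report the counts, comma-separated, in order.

3416930, 902055

@9  (9,3):13132·8+13068→118124, (9,4):6769·8+13132→67284, (9,5):1960·8+6769→22449, (9,6):322·8+1960→4536
@10  (10,4):67284·9+118124→723680, (10,5):22449·9+67284→269325, (10,6):4536·9+22449→63273
@11  (11,5):269325·10+723680→3416930, (11,6):63273·10+269325→902055
Read c(11,5) = 3416930, c(11,6) = 902055.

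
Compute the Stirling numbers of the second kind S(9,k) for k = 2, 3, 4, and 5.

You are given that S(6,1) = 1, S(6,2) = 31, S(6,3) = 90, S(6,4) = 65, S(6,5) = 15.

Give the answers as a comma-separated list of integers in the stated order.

@7  (7,1):1·1+0→1, (7,2):31·2+1→63, (7,3):90·3+31→301, (7,4):65·4+90→350, (7,5):15·5+65→140
@8  (8,1):1·1+0→1, (8,2):63·2+1→127, (8,3):301·3+63→966, (8,4):350·4+301→1701, (8,5):140·5+350→1050
@9  (9,2):127·2+1→255, (9,3):966·3+127→3025, (9,4):1701·4+966→7770, (9,5):1050·5+1701→6951
Read S(9,2) = 255, S(9,3) = 3025, S(9,4) = 7770, S(9,5) = 6951.

255, 3025, 7770, 6951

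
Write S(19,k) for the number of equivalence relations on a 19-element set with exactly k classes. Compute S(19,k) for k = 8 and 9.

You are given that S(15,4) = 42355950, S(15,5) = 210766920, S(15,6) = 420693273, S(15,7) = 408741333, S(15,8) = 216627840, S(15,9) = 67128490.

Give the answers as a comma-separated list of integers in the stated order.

row 16: T[16][5]=5·210766920+42355950=1096190550  T[16][6]=6·420693273+210766920=2734926558  T[16][7]=7·408741333+420693273=3281882604  T[16][8]=8·216627840+408741333=2141764053  T[16][9]=9·67128490+216627840=820784250
row 17: T[17][6]=6·2734926558+1096190550=17505749898  T[17][7]=7·3281882604+2734926558=25708104786  T[17][8]=8·2141764053+3281882604=20415995028  T[17][9]=9·820784250+2141764053=9528822303
row 18: T[18][7]=7·25708104786+17505749898=197462483400  T[18][8]=8·20415995028+25708104786=189036065010  T[18][9]=9·9528822303+20415995028=106175395755
row 19: T[19][8]=8·189036065010+197462483400=1709751003480  T[19][9]=9·106175395755+189036065010=1144614626805
Read S(19,8) = 1709751003480, S(19,9) = 1144614626805.

1709751003480, 1144614626805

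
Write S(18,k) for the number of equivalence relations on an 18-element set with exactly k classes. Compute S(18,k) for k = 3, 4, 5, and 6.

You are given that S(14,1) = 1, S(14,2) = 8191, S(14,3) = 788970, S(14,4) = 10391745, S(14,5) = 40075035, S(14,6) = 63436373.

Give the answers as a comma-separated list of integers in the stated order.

i=15: T(15,1)=0+1·1=1 | T(15,2)=1+2·8191=16383 | T(15,3)=8191+3·788970=2375101 | T(15,4)=788970+4·10391745=42355950 | T(15,5)=10391745+5·40075035=210766920 | T(15,6)=40075035+6·63436373=420693273
i=16: T(16,1)=0+1·1=1 | T(16,2)=1+2·16383=32767 | T(16,3)=16383+3·2375101=7141686 | T(16,4)=2375101+4·42355950=171798901 | T(16,5)=42355950+5·210766920=1096190550 | T(16,6)=210766920+6·420693273=2734926558
i=17: T(17,2)=1+2·32767=65535 | T(17,3)=32767+3·7141686=21457825 | T(17,4)=7141686+4·171798901=694337290 | T(17,5)=171798901+5·1096190550=5652751651 | T(17,6)=1096190550+6·2734926558=17505749898
i=18: T(18,3)=65535+3·21457825=64439010 | T(18,4)=21457825+4·694337290=2798806985 | T(18,5)=694337290+5·5652751651=28958095545 | T(18,6)=5652751651+6·17505749898=110687251039
Read S(18,3) = 64439010, S(18,4) = 2798806985, S(18,5) = 28958095545, S(18,6) = 110687251039.

64439010, 2798806985, 28958095545, 110687251039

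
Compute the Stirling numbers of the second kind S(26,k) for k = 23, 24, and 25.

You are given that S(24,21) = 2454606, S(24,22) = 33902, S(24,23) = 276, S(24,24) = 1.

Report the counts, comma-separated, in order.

4126200, 47450, 325

[25] T[25,22]:22*33902+2454606=3200450 · T[25,23]:23*276+33902=40250 · T[25,24]:24*1+276=300 · T[25,25]:25*0+1=1
[26] T[26,23]:23*40250+3200450=4126200 · T[26,24]:24*300+40250=47450 · T[26,25]:25*1+300=325
Read S(26,23) = 4126200, S(26,24) = 47450, S(26,25) = 325.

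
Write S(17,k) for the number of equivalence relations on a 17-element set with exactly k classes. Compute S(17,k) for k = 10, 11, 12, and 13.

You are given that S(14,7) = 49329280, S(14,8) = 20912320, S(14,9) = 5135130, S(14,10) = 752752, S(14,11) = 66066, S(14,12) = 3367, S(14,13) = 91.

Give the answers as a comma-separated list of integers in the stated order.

2758334150, 512060978, 62022324, 4910178

i=15: T(15,8)=49329280+8·20912320=216627840 | T(15,9)=20912320+9·5135130=67128490 | T(15,10)=5135130+10·752752=12662650 | T(15,11)=752752+11·66066=1479478 | T(15,12)=66066+12·3367=106470 | T(15,13)=3367+13·91=4550
i=16: T(16,9)=216627840+9·67128490=820784250 | T(16,10)=67128490+10·12662650=193754990 | T(16,11)=12662650+11·1479478=28936908 | T(16,12)=1479478+12·106470=2757118 | T(16,13)=106470+13·4550=165620
i=17: T(17,10)=820784250+10·193754990=2758334150 | T(17,11)=193754990+11·28936908=512060978 | T(17,12)=28936908+12·2757118=62022324 | T(17,13)=2757118+13·165620=4910178
Read S(17,10) = 2758334150, S(17,11) = 512060978, S(17,12) = 62022324, S(17,13) = 4910178.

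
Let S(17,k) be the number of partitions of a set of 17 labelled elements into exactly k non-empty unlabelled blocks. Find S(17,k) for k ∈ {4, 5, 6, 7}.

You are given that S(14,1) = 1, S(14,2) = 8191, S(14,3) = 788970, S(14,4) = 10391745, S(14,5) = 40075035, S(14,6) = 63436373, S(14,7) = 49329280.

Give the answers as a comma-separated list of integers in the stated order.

[15] T[15,2]:2*8191+1=16383 · T[15,3]:3*788970+8191=2375101 · T[15,4]:4*10391745+788970=42355950 · T[15,5]:5*40075035+10391745=210766920 · T[15,6]:6*63436373+40075035=420693273 · T[15,7]:7*49329280+63436373=408741333
[16] T[16,3]:3*2375101+16383=7141686 · T[16,4]:4*42355950+2375101=171798901 · T[16,5]:5*210766920+42355950=1096190550 · T[16,6]:6*420693273+210766920=2734926558 · T[16,7]:7*408741333+420693273=3281882604
[17] T[17,4]:4*171798901+7141686=694337290 · T[17,5]:5*1096190550+171798901=5652751651 · T[17,6]:6*2734926558+1096190550=17505749898 · T[17,7]:7*3281882604+2734926558=25708104786
Read S(17,4) = 694337290, S(17,5) = 5652751651, S(17,6) = 17505749898, S(17,7) = 25708104786.

694337290, 5652751651, 17505749898, 25708104786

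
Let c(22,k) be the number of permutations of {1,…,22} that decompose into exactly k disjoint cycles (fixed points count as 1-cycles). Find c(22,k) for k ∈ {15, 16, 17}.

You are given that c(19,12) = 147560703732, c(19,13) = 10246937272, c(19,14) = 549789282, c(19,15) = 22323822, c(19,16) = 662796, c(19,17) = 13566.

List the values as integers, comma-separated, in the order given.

1599718388730, 75289668850, 2792167686

r20: T_20,13=19×10246937272+147560703732=342252511900; T_20,14=19×549789282+10246937272=20692933630; T_20,15=19×22323822+549789282=973941900; T_20,16=19×662796+22323822=34916946; T_20,17=19×13566+662796=920550
r21: T_21,14=20×20692933630+342252511900=756111184500; T_21,15=20×973941900+20692933630=40171771630; T_21,16=20×34916946+973941900=1672280820; T_21,17=20×920550+34916946=53327946
r22: T_22,15=21×40171771630+756111184500=1599718388730; T_22,16=21×1672280820+40171771630=75289668850; T_22,17=21×53327946+1672280820=2792167686
Read c(22,15) = 1599718388730, c(22,16) = 75289668850, c(22,17) = 2792167686.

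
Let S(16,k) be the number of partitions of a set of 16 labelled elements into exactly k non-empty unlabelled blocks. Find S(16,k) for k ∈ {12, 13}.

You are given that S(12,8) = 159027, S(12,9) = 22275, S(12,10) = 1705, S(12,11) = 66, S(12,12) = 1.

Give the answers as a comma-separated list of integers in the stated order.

2757118, 165620

row 13: T[13][9]=9·22275+159027=359502  T[13][10]=10·1705+22275=39325  T[13][11]=11·66+1705=2431  T[13][12]=12·1+66=78  T[13][13]=13·0+1=1
row 14: T[14][10]=10·39325+359502=752752  T[14][11]=11·2431+39325=66066  T[14][12]=12·78+2431=3367  T[14][13]=13·1+78=91
row 15: T[15][11]=11·66066+752752=1479478  T[15][12]=12·3367+66066=106470  T[15][13]=13·91+3367=4550
row 16: T[16][12]=12·106470+1479478=2757118  T[16][13]=13·4550+106470=165620
Read S(16,12) = 2757118, S(16,13) = 165620.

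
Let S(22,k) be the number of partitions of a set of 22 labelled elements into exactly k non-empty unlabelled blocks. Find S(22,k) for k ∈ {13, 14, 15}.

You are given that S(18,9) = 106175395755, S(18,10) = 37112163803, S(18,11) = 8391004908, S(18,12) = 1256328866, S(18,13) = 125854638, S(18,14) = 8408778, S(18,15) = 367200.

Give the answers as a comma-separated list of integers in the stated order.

i=19: T(19,10)=106175395755+10·37112163803=477297033785 | T(19,11)=37112163803+11·8391004908=129413217791 | T(19,12)=8391004908+12·1256328866=23466951300 | T(19,13)=1256328866+13·125854638=2892439160 | T(19,14)=125854638+14·8408778=243577530 | T(19,15)=8408778+15·367200=13916778
i=20: T(20,11)=477297033785+11·129413217791=1900842429486 | T(20,12)=129413217791+12·23466951300=411016633391 | T(20,13)=23466951300+13·2892439160=61068660380 | T(20,14)=2892439160+14·243577530=6302524580 | T(20,15)=243577530+15·13916778=452329200
i=21: T(21,12)=1900842429486+12·411016633391=6833042030178 | T(21,13)=411016633391+13·61068660380=1204909218331 | T(21,14)=61068660380+14·6302524580=149304004500 | T(21,15)=6302524580+15·452329200=13087462580
i=22: T(22,13)=6833042030178+13·1204909218331=22496861868481 | T(22,14)=1204909218331+14·149304004500=3295165281331 | T(22,15)=149304004500+15·13087462580=345615943200
Read S(22,13) = 22496861868481, S(22,14) = 3295165281331, S(22,15) = 345615943200.

22496861868481, 3295165281331, 345615943200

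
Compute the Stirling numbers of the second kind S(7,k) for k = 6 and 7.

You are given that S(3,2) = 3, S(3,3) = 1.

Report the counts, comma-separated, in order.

row 4: T[4][3]=3·1+3=6  T[4][4]=4·0+1=1
row 5: T[5][4]=4·1+6=10  T[5][5]=5·0+1=1
row 6: T[6][5]=5·1+10=15  T[6][6]=6·0+1=1
row 7: T[7][6]=6·1+15=21  T[7][7]=7·0+1=1
Read S(7,6) = 21, S(7,7) = 1.

21, 1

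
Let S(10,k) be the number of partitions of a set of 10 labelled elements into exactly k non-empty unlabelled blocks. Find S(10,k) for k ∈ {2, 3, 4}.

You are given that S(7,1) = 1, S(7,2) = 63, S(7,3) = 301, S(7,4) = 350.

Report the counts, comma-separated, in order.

511, 9330, 34105

row 8: T[8][1]=1·1+0=1  T[8][2]=2·63+1=127  T[8][3]=3·301+63=966  T[8][4]=4·350+301=1701
row 9: T[9][1]=1·1+0=1  T[9][2]=2·127+1=255  T[9][3]=3·966+127=3025  T[9][4]=4·1701+966=7770
row 10: T[10][2]=2·255+1=511  T[10][3]=3·3025+255=9330  T[10][4]=4·7770+3025=34105
Read S(10,2) = 511, S(10,3) = 9330, S(10,4) = 34105.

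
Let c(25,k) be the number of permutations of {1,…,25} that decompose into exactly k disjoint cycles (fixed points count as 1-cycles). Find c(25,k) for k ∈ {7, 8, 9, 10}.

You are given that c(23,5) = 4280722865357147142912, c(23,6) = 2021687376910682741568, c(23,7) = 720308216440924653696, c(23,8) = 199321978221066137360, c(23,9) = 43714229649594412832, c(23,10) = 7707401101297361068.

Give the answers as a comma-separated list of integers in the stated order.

496910165055549644836800, 145901905527662649288000, 34218695959407148992880, 6508376179668146850000

@24  (24,6):2021687376910682741568·23+4280722865357147142912→50779532534302850198976, (24,7):720308216440924653696·23+2021687376910682741568→18588776355051949776576, (24,8):199321978221066137360·23+720308216440924653696→5304713715525445812976, (24,9):43714229649594412832·23+199321978221066137360→1204749260161737632496, (24,10):7707401101297361068·23+43714229649594412832→220984454979433717396
@25  (25,7):18588776355051949776576·24+50779532534302850198976→496910165055549644836800, (25,8):5304713715525445812976·24+18588776355051949776576→145901905527662649288000, (25,9):1204749260161737632496·24+5304713715525445812976→34218695959407148992880, (25,10):220984454979433717396·24+1204749260161737632496→6508376179668146850000
Read c(25,7) = 496910165055549644836800, c(25,8) = 145901905527662649288000, c(25,9) = 34218695959407148992880, c(25,10) = 6508376179668146850000.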